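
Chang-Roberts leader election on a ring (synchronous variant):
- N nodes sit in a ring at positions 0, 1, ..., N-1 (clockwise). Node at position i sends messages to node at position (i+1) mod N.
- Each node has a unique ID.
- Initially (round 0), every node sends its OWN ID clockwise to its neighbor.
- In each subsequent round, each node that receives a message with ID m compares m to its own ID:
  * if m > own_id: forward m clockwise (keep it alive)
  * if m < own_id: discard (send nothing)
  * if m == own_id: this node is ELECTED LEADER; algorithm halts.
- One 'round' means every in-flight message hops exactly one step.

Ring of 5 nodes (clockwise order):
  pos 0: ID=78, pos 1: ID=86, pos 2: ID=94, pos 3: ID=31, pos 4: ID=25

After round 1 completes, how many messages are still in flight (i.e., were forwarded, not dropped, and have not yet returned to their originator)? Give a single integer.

Round 1: pos1(id86) recv 78: drop; pos2(id94) recv 86: drop; pos3(id31) recv 94: fwd; pos4(id25) recv 31: fwd; pos0(id78) recv 25: drop
After round 1: 2 messages still in flight

Answer: 2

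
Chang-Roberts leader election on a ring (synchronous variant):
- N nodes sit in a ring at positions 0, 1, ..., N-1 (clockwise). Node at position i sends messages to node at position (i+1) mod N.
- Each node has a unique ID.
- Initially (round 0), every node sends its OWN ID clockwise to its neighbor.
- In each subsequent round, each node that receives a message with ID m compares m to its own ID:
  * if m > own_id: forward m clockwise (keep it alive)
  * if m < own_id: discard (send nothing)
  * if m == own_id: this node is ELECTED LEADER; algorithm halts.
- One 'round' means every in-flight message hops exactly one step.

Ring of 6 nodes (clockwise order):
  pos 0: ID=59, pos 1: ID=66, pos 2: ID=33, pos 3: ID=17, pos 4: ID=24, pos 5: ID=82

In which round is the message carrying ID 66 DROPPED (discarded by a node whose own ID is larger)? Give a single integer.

Round 1: pos1(id66) recv 59: drop; pos2(id33) recv 66: fwd; pos3(id17) recv 33: fwd; pos4(id24) recv 17: drop; pos5(id82) recv 24: drop; pos0(id59) recv 82: fwd
Round 2: pos3(id17) recv 66: fwd; pos4(id24) recv 33: fwd; pos1(id66) recv 82: fwd
Round 3: pos4(id24) recv 66: fwd; pos5(id82) recv 33: drop; pos2(id33) recv 82: fwd
Round 4: pos5(id82) recv 66: drop; pos3(id17) recv 82: fwd
Round 5: pos4(id24) recv 82: fwd
Round 6: pos5(id82) recv 82: ELECTED
Message ID 66 originates at pos 1; dropped at pos 5 in round 4

Answer: 4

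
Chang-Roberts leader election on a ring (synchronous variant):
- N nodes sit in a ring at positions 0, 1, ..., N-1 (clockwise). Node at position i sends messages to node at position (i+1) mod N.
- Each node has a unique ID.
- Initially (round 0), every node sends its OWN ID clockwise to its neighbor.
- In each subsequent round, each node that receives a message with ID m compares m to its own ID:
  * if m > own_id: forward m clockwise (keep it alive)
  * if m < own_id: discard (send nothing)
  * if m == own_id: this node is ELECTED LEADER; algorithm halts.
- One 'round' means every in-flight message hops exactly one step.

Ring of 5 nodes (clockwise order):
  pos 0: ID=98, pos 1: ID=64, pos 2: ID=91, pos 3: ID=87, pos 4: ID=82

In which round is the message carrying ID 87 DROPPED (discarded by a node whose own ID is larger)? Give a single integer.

Round 1: pos1(id64) recv 98: fwd; pos2(id91) recv 64: drop; pos3(id87) recv 91: fwd; pos4(id82) recv 87: fwd; pos0(id98) recv 82: drop
Round 2: pos2(id91) recv 98: fwd; pos4(id82) recv 91: fwd; pos0(id98) recv 87: drop
Round 3: pos3(id87) recv 98: fwd; pos0(id98) recv 91: drop
Round 4: pos4(id82) recv 98: fwd
Round 5: pos0(id98) recv 98: ELECTED
Message ID 87 originates at pos 3; dropped at pos 0 in round 2

Answer: 2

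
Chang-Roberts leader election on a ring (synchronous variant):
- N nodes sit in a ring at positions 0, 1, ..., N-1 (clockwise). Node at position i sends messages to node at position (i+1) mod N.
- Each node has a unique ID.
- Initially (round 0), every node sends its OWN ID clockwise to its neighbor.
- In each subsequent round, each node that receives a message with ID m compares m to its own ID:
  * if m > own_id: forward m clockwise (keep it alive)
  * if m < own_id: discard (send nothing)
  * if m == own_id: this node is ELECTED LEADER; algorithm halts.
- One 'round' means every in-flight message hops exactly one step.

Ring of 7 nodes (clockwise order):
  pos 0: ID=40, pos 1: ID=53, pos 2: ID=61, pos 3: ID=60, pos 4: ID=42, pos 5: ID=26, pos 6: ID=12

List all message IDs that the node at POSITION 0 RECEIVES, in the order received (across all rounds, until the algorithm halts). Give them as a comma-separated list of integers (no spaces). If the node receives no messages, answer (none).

Round 1: pos1(id53) recv 40: drop; pos2(id61) recv 53: drop; pos3(id60) recv 61: fwd; pos4(id42) recv 60: fwd; pos5(id26) recv 42: fwd; pos6(id12) recv 26: fwd; pos0(id40) recv 12: drop
Round 2: pos4(id42) recv 61: fwd; pos5(id26) recv 60: fwd; pos6(id12) recv 42: fwd; pos0(id40) recv 26: drop
Round 3: pos5(id26) recv 61: fwd; pos6(id12) recv 60: fwd; pos0(id40) recv 42: fwd
Round 4: pos6(id12) recv 61: fwd; pos0(id40) recv 60: fwd; pos1(id53) recv 42: drop
Round 5: pos0(id40) recv 61: fwd; pos1(id53) recv 60: fwd
Round 6: pos1(id53) recv 61: fwd; pos2(id61) recv 60: drop
Round 7: pos2(id61) recv 61: ELECTED

Answer: 12,26,42,60,61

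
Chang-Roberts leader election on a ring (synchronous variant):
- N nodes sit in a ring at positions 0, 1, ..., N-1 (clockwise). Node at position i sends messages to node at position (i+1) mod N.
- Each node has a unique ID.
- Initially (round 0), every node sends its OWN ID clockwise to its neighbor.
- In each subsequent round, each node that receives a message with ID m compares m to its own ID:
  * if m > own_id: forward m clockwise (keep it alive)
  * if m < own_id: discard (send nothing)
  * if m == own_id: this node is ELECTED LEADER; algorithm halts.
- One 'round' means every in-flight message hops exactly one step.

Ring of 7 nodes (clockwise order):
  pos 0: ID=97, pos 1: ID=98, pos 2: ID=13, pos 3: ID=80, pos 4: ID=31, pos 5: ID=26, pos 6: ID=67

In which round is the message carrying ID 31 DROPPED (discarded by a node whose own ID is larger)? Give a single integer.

Answer: 2

Derivation:
Round 1: pos1(id98) recv 97: drop; pos2(id13) recv 98: fwd; pos3(id80) recv 13: drop; pos4(id31) recv 80: fwd; pos5(id26) recv 31: fwd; pos6(id67) recv 26: drop; pos0(id97) recv 67: drop
Round 2: pos3(id80) recv 98: fwd; pos5(id26) recv 80: fwd; pos6(id67) recv 31: drop
Round 3: pos4(id31) recv 98: fwd; pos6(id67) recv 80: fwd
Round 4: pos5(id26) recv 98: fwd; pos0(id97) recv 80: drop
Round 5: pos6(id67) recv 98: fwd
Round 6: pos0(id97) recv 98: fwd
Round 7: pos1(id98) recv 98: ELECTED
Message ID 31 originates at pos 4; dropped at pos 6 in round 2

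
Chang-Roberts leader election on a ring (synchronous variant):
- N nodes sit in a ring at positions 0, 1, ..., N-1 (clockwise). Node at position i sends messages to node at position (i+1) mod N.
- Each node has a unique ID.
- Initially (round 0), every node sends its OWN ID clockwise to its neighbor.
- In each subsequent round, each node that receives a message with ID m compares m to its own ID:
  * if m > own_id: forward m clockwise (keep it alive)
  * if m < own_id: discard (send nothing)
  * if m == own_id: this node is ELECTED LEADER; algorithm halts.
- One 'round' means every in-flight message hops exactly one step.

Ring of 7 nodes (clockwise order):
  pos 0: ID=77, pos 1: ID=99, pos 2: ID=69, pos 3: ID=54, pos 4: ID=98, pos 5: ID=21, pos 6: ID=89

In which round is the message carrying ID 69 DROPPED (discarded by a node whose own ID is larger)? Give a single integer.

Round 1: pos1(id99) recv 77: drop; pos2(id69) recv 99: fwd; pos3(id54) recv 69: fwd; pos4(id98) recv 54: drop; pos5(id21) recv 98: fwd; pos6(id89) recv 21: drop; pos0(id77) recv 89: fwd
Round 2: pos3(id54) recv 99: fwd; pos4(id98) recv 69: drop; pos6(id89) recv 98: fwd; pos1(id99) recv 89: drop
Round 3: pos4(id98) recv 99: fwd; pos0(id77) recv 98: fwd
Round 4: pos5(id21) recv 99: fwd; pos1(id99) recv 98: drop
Round 5: pos6(id89) recv 99: fwd
Round 6: pos0(id77) recv 99: fwd
Round 7: pos1(id99) recv 99: ELECTED
Message ID 69 originates at pos 2; dropped at pos 4 in round 2

Answer: 2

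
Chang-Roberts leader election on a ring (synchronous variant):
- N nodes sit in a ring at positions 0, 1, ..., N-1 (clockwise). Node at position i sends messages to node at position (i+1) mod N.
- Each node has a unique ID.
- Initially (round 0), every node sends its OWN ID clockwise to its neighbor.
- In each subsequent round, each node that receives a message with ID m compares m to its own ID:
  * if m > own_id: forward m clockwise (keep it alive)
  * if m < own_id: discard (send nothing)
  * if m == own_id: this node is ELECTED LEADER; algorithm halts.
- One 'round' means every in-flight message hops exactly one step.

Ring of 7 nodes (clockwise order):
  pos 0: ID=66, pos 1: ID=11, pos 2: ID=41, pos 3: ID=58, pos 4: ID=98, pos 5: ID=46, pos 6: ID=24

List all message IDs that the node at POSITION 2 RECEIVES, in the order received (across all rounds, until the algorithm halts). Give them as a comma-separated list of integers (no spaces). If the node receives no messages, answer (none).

Answer: 11,66,98

Derivation:
Round 1: pos1(id11) recv 66: fwd; pos2(id41) recv 11: drop; pos3(id58) recv 41: drop; pos4(id98) recv 58: drop; pos5(id46) recv 98: fwd; pos6(id24) recv 46: fwd; pos0(id66) recv 24: drop
Round 2: pos2(id41) recv 66: fwd; pos6(id24) recv 98: fwd; pos0(id66) recv 46: drop
Round 3: pos3(id58) recv 66: fwd; pos0(id66) recv 98: fwd
Round 4: pos4(id98) recv 66: drop; pos1(id11) recv 98: fwd
Round 5: pos2(id41) recv 98: fwd
Round 6: pos3(id58) recv 98: fwd
Round 7: pos4(id98) recv 98: ELECTED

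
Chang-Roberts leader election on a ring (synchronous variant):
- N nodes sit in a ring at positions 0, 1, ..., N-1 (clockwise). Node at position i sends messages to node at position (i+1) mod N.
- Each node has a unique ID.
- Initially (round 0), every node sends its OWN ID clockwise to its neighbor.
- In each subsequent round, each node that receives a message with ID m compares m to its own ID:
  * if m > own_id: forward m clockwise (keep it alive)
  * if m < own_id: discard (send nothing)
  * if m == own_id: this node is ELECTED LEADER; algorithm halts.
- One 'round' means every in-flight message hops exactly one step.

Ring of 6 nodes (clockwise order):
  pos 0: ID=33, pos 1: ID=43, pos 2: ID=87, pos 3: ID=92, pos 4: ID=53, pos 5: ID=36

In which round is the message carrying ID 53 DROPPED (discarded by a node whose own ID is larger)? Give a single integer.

Answer: 4

Derivation:
Round 1: pos1(id43) recv 33: drop; pos2(id87) recv 43: drop; pos3(id92) recv 87: drop; pos4(id53) recv 92: fwd; pos5(id36) recv 53: fwd; pos0(id33) recv 36: fwd
Round 2: pos5(id36) recv 92: fwd; pos0(id33) recv 53: fwd; pos1(id43) recv 36: drop
Round 3: pos0(id33) recv 92: fwd; pos1(id43) recv 53: fwd
Round 4: pos1(id43) recv 92: fwd; pos2(id87) recv 53: drop
Round 5: pos2(id87) recv 92: fwd
Round 6: pos3(id92) recv 92: ELECTED
Message ID 53 originates at pos 4; dropped at pos 2 in round 4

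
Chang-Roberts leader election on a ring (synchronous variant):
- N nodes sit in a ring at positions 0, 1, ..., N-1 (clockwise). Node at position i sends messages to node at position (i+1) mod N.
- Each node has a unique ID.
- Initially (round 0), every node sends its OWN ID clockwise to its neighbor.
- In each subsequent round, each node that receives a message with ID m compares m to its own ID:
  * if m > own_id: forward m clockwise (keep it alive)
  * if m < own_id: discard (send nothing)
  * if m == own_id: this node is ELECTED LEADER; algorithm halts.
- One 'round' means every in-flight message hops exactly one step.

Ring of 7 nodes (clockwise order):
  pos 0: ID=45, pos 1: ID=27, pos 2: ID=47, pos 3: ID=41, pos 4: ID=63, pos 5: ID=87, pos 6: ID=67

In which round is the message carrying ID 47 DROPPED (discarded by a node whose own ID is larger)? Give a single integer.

Answer: 2

Derivation:
Round 1: pos1(id27) recv 45: fwd; pos2(id47) recv 27: drop; pos3(id41) recv 47: fwd; pos4(id63) recv 41: drop; pos5(id87) recv 63: drop; pos6(id67) recv 87: fwd; pos0(id45) recv 67: fwd
Round 2: pos2(id47) recv 45: drop; pos4(id63) recv 47: drop; pos0(id45) recv 87: fwd; pos1(id27) recv 67: fwd
Round 3: pos1(id27) recv 87: fwd; pos2(id47) recv 67: fwd
Round 4: pos2(id47) recv 87: fwd; pos3(id41) recv 67: fwd
Round 5: pos3(id41) recv 87: fwd; pos4(id63) recv 67: fwd
Round 6: pos4(id63) recv 87: fwd; pos5(id87) recv 67: drop
Round 7: pos5(id87) recv 87: ELECTED
Message ID 47 originates at pos 2; dropped at pos 4 in round 2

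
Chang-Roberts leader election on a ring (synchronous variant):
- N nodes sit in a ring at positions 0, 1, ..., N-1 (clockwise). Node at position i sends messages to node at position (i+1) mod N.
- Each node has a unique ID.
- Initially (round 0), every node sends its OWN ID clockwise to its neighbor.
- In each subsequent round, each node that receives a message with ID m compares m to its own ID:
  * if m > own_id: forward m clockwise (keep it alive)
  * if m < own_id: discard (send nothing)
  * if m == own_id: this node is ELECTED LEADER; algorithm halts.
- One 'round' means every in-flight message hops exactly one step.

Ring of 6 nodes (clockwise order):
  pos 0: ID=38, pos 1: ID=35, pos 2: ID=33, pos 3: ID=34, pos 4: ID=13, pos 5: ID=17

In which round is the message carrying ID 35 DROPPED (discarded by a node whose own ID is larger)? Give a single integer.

Answer: 5

Derivation:
Round 1: pos1(id35) recv 38: fwd; pos2(id33) recv 35: fwd; pos3(id34) recv 33: drop; pos4(id13) recv 34: fwd; pos5(id17) recv 13: drop; pos0(id38) recv 17: drop
Round 2: pos2(id33) recv 38: fwd; pos3(id34) recv 35: fwd; pos5(id17) recv 34: fwd
Round 3: pos3(id34) recv 38: fwd; pos4(id13) recv 35: fwd; pos0(id38) recv 34: drop
Round 4: pos4(id13) recv 38: fwd; pos5(id17) recv 35: fwd
Round 5: pos5(id17) recv 38: fwd; pos0(id38) recv 35: drop
Round 6: pos0(id38) recv 38: ELECTED
Message ID 35 originates at pos 1; dropped at pos 0 in round 5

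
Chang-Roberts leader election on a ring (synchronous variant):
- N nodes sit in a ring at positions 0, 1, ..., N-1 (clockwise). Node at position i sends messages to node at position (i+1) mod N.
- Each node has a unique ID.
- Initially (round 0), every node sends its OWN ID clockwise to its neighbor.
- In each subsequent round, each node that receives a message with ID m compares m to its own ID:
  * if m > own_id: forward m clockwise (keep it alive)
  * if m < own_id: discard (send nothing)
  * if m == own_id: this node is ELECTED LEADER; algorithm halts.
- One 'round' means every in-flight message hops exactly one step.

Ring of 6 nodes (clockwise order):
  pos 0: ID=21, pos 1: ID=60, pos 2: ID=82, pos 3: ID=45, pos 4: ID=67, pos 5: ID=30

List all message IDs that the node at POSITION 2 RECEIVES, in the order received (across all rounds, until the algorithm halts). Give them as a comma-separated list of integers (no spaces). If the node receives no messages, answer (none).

Round 1: pos1(id60) recv 21: drop; pos2(id82) recv 60: drop; pos3(id45) recv 82: fwd; pos4(id67) recv 45: drop; pos5(id30) recv 67: fwd; pos0(id21) recv 30: fwd
Round 2: pos4(id67) recv 82: fwd; pos0(id21) recv 67: fwd; pos1(id60) recv 30: drop
Round 3: pos5(id30) recv 82: fwd; pos1(id60) recv 67: fwd
Round 4: pos0(id21) recv 82: fwd; pos2(id82) recv 67: drop
Round 5: pos1(id60) recv 82: fwd
Round 6: pos2(id82) recv 82: ELECTED

Answer: 60,67,82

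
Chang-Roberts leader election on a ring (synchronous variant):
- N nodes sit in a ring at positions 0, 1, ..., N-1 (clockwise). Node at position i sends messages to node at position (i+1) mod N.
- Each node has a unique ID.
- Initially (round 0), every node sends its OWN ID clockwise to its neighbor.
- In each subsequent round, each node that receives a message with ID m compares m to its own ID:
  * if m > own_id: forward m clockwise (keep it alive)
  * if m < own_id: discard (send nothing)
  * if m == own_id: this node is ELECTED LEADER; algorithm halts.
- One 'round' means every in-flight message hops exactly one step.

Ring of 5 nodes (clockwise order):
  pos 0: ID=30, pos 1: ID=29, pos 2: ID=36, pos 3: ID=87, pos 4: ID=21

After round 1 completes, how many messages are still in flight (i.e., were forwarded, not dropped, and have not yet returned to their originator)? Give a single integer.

Answer: 2

Derivation:
Round 1: pos1(id29) recv 30: fwd; pos2(id36) recv 29: drop; pos3(id87) recv 36: drop; pos4(id21) recv 87: fwd; pos0(id30) recv 21: drop
After round 1: 2 messages still in flight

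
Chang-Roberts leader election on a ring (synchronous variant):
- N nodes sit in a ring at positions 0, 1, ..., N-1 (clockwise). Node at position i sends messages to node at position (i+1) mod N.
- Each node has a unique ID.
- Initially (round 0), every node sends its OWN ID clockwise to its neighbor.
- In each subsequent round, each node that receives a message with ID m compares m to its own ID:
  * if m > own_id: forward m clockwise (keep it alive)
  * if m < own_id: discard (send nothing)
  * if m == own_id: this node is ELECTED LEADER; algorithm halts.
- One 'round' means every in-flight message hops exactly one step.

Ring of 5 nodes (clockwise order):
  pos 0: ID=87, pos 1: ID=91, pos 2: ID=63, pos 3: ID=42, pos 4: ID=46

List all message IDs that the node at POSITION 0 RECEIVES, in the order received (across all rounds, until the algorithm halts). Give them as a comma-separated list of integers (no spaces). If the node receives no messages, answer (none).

Round 1: pos1(id91) recv 87: drop; pos2(id63) recv 91: fwd; pos3(id42) recv 63: fwd; pos4(id46) recv 42: drop; pos0(id87) recv 46: drop
Round 2: pos3(id42) recv 91: fwd; pos4(id46) recv 63: fwd
Round 3: pos4(id46) recv 91: fwd; pos0(id87) recv 63: drop
Round 4: pos0(id87) recv 91: fwd
Round 5: pos1(id91) recv 91: ELECTED

Answer: 46,63,91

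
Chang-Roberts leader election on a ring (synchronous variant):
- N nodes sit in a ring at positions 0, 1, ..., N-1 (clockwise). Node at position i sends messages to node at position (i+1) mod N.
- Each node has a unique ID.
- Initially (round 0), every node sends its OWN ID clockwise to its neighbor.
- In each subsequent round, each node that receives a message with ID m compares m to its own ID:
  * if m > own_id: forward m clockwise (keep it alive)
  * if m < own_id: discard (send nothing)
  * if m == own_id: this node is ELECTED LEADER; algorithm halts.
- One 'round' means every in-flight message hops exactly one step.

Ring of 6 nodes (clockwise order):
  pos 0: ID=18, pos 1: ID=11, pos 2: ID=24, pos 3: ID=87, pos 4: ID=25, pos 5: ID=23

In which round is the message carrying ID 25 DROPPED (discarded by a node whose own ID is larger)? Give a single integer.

Answer: 5

Derivation:
Round 1: pos1(id11) recv 18: fwd; pos2(id24) recv 11: drop; pos3(id87) recv 24: drop; pos4(id25) recv 87: fwd; pos5(id23) recv 25: fwd; pos0(id18) recv 23: fwd
Round 2: pos2(id24) recv 18: drop; pos5(id23) recv 87: fwd; pos0(id18) recv 25: fwd; pos1(id11) recv 23: fwd
Round 3: pos0(id18) recv 87: fwd; pos1(id11) recv 25: fwd; pos2(id24) recv 23: drop
Round 4: pos1(id11) recv 87: fwd; pos2(id24) recv 25: fwd
Round 5: pos2(id24) recv 87: fwd; pos3(id87) recv 25: drop
Round 6: pos3(id87) recv 87: ELECTED
Message ID 25 originates at pos 4; dropped at pos 3 in round 5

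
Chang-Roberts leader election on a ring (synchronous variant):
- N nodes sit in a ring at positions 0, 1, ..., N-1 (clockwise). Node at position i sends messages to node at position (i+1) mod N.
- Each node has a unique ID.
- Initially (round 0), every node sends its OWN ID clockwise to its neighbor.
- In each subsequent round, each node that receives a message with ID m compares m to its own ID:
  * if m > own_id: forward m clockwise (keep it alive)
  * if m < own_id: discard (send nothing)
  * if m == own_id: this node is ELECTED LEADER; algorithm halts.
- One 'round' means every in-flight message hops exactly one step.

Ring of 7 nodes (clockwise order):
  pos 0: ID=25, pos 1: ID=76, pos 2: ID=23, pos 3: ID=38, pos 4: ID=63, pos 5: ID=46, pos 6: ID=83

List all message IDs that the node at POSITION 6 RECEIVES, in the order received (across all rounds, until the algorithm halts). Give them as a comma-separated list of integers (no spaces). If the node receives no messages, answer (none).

Round 1: pos1(id76) recv 25: drop; pos2(id23) recv 76: fwd; pos3(id38) recv 23: drop; pos4(id63) recv 38: drop; pos5(id46) recv 63: fwd; pos6(id83) recv 46: drop; pos0(id25) recv 83: fwd
Round 2: pos3(id38) recv 76: fwd; pos6(id83) recv 63: drop; pos1(id76) recv 83: fwd
Round 3: pos4(id63) recv 76: fwd; pos2(id23) recv 83: fwd
Round 4: pos5(id46) recv 76: fwd; pos3(id38) recv 83: fwd
Round 5: pos6(id83) recv 76: drop; pos4(id63) recv 83: fwd
Round 6: pos5(id46) recv 83: fwd
Round 7: pos6(id83) recv 83: ELECTED

Answer: 46,63,76,83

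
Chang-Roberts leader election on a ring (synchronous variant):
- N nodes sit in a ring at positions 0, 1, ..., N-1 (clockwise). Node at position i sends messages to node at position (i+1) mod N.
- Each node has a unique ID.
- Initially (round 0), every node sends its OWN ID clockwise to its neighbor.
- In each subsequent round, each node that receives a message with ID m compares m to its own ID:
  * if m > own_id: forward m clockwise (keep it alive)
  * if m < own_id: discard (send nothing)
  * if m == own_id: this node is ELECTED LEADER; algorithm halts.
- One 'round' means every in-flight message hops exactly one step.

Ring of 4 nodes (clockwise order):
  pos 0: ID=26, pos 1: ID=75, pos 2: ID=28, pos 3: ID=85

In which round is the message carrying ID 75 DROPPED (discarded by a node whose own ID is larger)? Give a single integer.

Answer: 2

Derivation:
Round 1: pos1(id75) recv 26: drop; pos2(id28) recv 75: fwd; pos3(id85) recv 28: drop; pos0(id26) recv 85: fwd
Round 2: pos3(id85) recv 75: drop; pos1(id75) recv 85: fwd
Round 3: pos2(id28) recv 85: fwd
Round 4: pos3(id85) recv 85: ELECTED
Message ID 75 originates at pos 1; dropped at pos 3 in round 2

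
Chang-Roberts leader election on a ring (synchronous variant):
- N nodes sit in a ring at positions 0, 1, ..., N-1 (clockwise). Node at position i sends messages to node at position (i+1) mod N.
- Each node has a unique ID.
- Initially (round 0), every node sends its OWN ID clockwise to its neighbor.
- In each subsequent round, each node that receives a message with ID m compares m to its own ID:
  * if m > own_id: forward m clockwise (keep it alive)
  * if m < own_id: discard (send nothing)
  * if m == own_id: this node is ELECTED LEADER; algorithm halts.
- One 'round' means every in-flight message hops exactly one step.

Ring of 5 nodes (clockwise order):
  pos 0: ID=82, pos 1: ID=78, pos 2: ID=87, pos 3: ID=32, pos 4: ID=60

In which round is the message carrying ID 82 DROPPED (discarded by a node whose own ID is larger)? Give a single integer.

Answer: 2

Derivation:
Round 1: pos1(id78) recv 82: fwd; pos2(id87) recv 78: drop; pos3(id32) recv 87: fwd; pos4(id60) recv 32: drop; pos0(id82) recv 60: drop
Round 2: pos2(id87) recv 82: drop; pos4(id60) recv 87: fwd
Round 3: pos0(id82) recv 87: fwd
Round 4: pos1(id78) recv 87: fwd
Round 5: pos2(id87) recv 87: ELECTED
Message ID 82 originates at pos 0; dropped at pos 2 in round 2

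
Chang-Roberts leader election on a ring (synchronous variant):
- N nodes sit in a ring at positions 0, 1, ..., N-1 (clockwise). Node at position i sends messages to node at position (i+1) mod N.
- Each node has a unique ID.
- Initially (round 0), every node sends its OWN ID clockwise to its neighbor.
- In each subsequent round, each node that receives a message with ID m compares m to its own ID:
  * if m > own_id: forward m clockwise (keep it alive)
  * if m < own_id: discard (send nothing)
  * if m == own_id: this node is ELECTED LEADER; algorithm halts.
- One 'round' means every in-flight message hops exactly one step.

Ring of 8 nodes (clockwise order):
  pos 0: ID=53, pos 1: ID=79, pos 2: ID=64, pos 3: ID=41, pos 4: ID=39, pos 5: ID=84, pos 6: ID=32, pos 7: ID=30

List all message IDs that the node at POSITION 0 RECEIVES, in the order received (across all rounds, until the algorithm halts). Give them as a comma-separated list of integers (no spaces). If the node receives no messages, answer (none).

Answer: 30,32,84

Derivation:
Round 1: pos1(id79) recv 53: drop; pos2(id64) recv 79: fwd; pos3(id41) recv 64: fwd; pos4(id39) recv 41: fwd; pos5(id84) recv 39: drop; pos6(id32) recv 84: fwd; pos7(id30) recv 32: fwd; pos0(id53) recv 30: drop
Round 2: pos3(id41) recv 79: fwd; pos4(id39) recv 64: fwd; pos5(id84) recv 41: drop; pos7(id30) recv 84: fwd; pos0(id53) recv 32: drop
Round 3: pos4(id39) recv 79: fwd; pos5(id84) recv 64: drop; pos0(id53) recv 84: fwd
Round 4: pos5(id84) recv 79: drop; pos1(id79) recv 84: fwd
Round 5: pos2(id64) recv 84: fwd
Round 6: pos3(id41) recv 84: fwd
Round 7: pos4(id39) recv 84: fwd
Round 8: pos5(id84) recv 84: ELECTED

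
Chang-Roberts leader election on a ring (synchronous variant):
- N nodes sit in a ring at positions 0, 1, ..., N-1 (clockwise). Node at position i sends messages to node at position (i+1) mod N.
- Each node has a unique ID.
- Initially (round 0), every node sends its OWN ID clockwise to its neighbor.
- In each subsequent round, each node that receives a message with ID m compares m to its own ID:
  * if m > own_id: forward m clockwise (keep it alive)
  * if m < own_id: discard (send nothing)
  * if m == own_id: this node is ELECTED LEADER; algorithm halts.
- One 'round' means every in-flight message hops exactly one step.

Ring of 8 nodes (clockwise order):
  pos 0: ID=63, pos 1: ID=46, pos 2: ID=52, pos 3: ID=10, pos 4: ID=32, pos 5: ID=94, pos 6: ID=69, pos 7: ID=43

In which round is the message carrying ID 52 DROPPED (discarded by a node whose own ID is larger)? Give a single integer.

Round 1: pos1(id46) recv 63: fwd; pos2(id52) recv 46: drop; pos3(id10) recv 52: fwd; pos4(id32) recv 10: drop; pos5(id94) recv 32: drop; pos6(id69) recv 94: fwd; pos7(id43) recv 69: fwd; pos0(id63) recv 43: drop
Round 2: pos2(id52) recv 63: fwd; pos4(id32) recv 52: fwd; pos7(id43) recv 94: fwd; pos0(id63) recv 69: fwd
Round 3: pos3(id10) recv 63: fwd; pos5(id94) recv 52: drop; pos0(id63) recv 94: fwd; pos1(id46) recv 69: fwd
Round 4: pos4(id32) recv 63: fwd; pos1(id46) recv 94: fwd; pos2(id52) recv 69: fwd
Round 5: pos5(id94) recv 63: drop; pos2(id52) recv 94: fwd; pos3(id10) recv 69: fwd
Round 6: pos3(id10) recv 94: fwd; pos4(id32) recv 69: fwd
Round 7: pos4(id32) recv 94: fwd; pos5(id94) recv 69: drop
Round 8: pos5(id94) recv 94: ELECTED
Message ID 52 originates at pos 2; dropped at pos 5 in round 3

Answer: 3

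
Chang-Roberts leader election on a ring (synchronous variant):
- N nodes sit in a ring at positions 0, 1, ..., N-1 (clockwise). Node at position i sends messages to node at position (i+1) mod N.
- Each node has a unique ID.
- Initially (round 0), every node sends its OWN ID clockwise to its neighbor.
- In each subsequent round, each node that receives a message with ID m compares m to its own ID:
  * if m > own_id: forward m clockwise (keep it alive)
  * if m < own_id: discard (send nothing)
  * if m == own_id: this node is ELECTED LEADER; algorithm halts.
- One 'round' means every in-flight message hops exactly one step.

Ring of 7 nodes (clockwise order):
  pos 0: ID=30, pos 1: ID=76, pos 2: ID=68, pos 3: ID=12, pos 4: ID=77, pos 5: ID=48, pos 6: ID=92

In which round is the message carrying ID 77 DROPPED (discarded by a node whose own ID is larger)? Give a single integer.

Answer: 2

Derivation:
Round 1: pos1(id76) recv 30: drop; pos2(id68) recv 76: fwd; pos3(id12) recv 68: fwd; pos4(id77) recv 12: drop; pos5(id48) recv 77: fwd; pos6(id92) recv 48: drop; pos0(id30) recv 92: fwd
Round 2: pos3(id12) recv 76: fwd; pos4(id77) recv 68: drop; pos6(id92) recv 77: drop; pos1(id76) recv 92: fwd
Round 3: pos4(id77) recv 76: drop; pos2(id68) recv 92: fwd
Round 4: pos3(id12) recv 92: fwd
Round 5: pos4(id77) recv 92: fwd
Round 6: pos5(id48) recv 92: fwd
Round 7: pos6(id92) recv 92: ELECTED
Message ID 77 originates at pos 4; dropped at pos 6 in round 2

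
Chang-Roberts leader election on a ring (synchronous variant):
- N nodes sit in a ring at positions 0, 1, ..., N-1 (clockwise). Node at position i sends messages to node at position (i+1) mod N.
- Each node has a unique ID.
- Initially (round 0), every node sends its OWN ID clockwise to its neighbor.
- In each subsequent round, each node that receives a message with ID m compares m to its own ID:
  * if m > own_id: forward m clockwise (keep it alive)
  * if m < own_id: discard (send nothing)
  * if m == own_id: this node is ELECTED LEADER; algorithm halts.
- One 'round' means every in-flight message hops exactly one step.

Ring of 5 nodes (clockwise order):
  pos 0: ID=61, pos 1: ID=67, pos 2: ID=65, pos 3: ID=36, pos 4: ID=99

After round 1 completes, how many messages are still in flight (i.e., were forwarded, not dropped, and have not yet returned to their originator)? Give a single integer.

Round 1: pos1(id67) recv 61: drop; pos2(id65) recv 67: fwd; pos3(id36) recv 65: fwd; pos4(id99) recv 36: drop; pos0(id61) recv 99: fwd
After round 1: 3 messages still in flight

Answer: 3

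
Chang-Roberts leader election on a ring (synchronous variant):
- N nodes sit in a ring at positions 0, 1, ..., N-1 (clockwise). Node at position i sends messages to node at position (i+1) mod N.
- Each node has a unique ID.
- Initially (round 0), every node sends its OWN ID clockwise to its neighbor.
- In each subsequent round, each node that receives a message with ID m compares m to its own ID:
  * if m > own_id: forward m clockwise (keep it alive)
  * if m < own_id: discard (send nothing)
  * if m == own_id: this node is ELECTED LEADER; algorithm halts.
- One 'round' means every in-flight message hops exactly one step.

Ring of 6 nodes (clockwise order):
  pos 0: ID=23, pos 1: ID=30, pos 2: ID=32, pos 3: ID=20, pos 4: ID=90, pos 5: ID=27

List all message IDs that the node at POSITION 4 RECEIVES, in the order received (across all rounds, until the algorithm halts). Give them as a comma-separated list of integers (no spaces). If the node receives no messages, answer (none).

Round 1: pos1(id30) recv 23: drop; pos2(id32) recv 30: drop; pos3(id20) recv 32: fwd; pos4(id90) recv 20: drop; pos5(id27) recv 90: fwd; pos0(id23) recv 27: fwd
Round 2: pos4(id90) recv 32: drop; pos0(id23) recv 90: fwd; pos1(id30) recv 27: drop
Round 3: pos1(id30) recv 90: fwd
Round 4: pos2(id32) recv 90: fwd
Round 5: pos3(id20) recv 90: fwd
Round 6: pos4(id90) recv 90: ELECTED

Answer: 20,32,90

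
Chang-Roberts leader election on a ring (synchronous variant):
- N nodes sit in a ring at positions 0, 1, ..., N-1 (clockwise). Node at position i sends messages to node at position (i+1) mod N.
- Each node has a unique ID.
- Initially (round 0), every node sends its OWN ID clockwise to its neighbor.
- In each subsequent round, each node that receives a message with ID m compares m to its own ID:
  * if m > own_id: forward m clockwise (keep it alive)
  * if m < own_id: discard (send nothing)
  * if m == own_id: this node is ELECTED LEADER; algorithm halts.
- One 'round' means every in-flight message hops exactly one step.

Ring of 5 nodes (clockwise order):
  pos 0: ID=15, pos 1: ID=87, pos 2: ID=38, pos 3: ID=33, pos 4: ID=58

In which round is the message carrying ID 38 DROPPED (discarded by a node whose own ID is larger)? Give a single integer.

Round 1: pos1(id87) recv 15: drop; pos2(id38) recv 87: fwd; pos3(id33) recv 38: fwd; pos4(id58) recv 33: drop; pos0(id15) recv 58: fwd
Round 2: pos3(id33) recv 87: fwd; pos4(id58) recv 38: drop; pos1(id87) recv 58: drop
Round 3: pos4(id58) recv 87: fwd
Round 4: pos0(id15) recv 87: fwd
Round 5: pos1(id87) recv 87: ELECTED
Message ID 38 originates at pos 2; dropped at pos 4 in round 2

Answer: 2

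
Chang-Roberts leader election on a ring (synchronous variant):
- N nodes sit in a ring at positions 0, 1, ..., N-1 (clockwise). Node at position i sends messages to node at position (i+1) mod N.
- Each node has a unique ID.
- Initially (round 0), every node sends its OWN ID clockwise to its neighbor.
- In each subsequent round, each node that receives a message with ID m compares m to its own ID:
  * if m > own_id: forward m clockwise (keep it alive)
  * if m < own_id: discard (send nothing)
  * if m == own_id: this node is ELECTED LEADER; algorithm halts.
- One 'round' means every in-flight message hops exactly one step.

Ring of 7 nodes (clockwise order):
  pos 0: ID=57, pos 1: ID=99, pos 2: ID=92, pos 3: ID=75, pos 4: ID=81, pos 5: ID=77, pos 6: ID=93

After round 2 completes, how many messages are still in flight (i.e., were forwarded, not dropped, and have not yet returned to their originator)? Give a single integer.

Answer: 2

Derivation:
Round 1: pos1(id99) recv 57: drop; pos2(id92) recv 99: fwd; pos3(id75) recv 92: fwd; pos4(id81) recv 75: drop; pos5(id77) recv 81: fwd; pos6(id93) recv 77: drop; pos0(id57) recv 93: fwd
Round 2: pos3(id75) recv 99: fwd; pos4(id81) recv 92: fwd; pos6(id93) recv 81: drop; pos1(id99) recv 93: drop
After round 2: 2 messages still in flight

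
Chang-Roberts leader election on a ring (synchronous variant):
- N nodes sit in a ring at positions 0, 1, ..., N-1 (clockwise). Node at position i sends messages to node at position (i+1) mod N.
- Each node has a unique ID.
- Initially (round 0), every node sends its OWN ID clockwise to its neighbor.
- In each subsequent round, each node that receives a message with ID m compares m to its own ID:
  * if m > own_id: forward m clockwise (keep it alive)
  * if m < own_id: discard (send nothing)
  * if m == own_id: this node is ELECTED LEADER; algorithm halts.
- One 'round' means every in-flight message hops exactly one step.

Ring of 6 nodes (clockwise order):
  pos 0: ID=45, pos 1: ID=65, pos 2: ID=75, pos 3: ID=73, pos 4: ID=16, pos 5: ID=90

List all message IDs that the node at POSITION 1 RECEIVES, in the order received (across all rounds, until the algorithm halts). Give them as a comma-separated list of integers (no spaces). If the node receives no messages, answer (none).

Round 1: pos1(id65) recv 45: drop; pos2(id75) recv 65: drop; pos3(id73) recv 75: fwd; pos4(id16) recv 73: fwd; pos5(id90) recv 16: drop; pos0(id45) recv 90: fwd
Round 2: pos4(id16) recv 75: fwd; pos5(id90) recv 73: drop; pos1(id65) recv 90: fwd
Round 3: pos5(id90) recv 75: drop; pos2(id75) recv 90: fwd
Round 4: pos3(id73) recv 90: fwd
Round 5: pos4(id16) recv 90: fwd
Round 6: pos5(id90) recv 90: ELECTED

Answer: 45,90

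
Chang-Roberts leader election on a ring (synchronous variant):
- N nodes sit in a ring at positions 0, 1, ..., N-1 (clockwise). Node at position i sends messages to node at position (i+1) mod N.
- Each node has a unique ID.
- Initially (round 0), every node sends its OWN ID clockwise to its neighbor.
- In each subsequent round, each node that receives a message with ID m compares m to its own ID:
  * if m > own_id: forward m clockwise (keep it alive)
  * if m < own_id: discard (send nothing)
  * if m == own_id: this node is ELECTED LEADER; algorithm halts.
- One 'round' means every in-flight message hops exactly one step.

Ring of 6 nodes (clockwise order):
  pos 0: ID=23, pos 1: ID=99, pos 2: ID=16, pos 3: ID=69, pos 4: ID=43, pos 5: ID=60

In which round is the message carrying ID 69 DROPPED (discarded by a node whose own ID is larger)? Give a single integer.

Round 1: pos1(id99) recv 23: drop; pos2(id16) recv 99: fwd; pos3(id69) recv 16: drop; pos4(id43) recv 69: fwd; pos5(id60) recv 43: drop; pos0(id23) recv 60: fwd
Round 2: pos3(id69) recv 99: fwd; pos5(id60) recv 69: fwd; pos1(id99) recv 60: drop
Round 3: pos4(id43) recv 99: fwd; pos0(id23) recv 69: fwd
Round 4: pos5(id60) recv 99: fwd; pos1(id99) recv 69: drop
Round 5: pos0(id23) recv 99: fwd
Round 6: pos1(id99) recv 99: ELECTED
Message ID 69 originates at pos 3; dropped at pos 1 in round 4

Answer: 4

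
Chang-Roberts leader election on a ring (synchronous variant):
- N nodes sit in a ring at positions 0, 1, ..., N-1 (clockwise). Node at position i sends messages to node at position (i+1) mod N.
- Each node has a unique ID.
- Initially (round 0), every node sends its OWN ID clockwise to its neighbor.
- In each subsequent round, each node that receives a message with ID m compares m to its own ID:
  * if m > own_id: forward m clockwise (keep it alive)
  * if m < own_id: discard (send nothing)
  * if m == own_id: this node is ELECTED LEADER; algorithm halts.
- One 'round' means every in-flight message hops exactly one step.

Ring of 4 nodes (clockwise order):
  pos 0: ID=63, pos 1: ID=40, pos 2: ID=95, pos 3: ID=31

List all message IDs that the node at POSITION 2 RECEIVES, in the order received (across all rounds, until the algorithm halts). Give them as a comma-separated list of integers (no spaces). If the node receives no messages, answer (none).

Answer: 40,63,95

Derivation:
Round 1: pos1(id40) recv 63: fwd; pos2(id95) recv 40: drop; pos3(id31) recv 95: fwd; pos0(id63) recv 31: drop
Round 2: pos2(id95) recv 63: drop; pos0(id63) recv 95: fwd
Round 3: pos1(id40) recv 95: fwd
Round 4: pos2(id95) recv 95: ELECTED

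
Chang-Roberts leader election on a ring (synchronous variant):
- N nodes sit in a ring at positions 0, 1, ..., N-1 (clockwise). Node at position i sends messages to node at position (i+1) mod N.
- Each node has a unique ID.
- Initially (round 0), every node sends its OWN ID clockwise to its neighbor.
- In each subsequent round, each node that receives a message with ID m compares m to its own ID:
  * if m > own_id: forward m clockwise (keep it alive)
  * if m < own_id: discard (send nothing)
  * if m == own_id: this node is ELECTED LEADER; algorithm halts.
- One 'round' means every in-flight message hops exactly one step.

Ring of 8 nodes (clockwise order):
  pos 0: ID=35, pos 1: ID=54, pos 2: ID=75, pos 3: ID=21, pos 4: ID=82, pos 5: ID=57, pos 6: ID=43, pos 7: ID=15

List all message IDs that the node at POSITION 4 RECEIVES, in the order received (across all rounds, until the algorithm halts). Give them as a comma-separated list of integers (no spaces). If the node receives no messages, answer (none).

Round 1: pos1(id54) recv 35: drop; pos2(id75) recv 54: drop; pos3(id21) recv 75: fwd; pos4(id82) recv 21: drop; pos5(id57) recv 82: fwd; pos6(id43) recv 57: fwd; pos7(id15) recv 43: fwd; pos0(id35) recv 15: drop
Round 2: pos4(id82) recv 75: drop; pos6(id43) recv 82: fwd; pos7(id15) recv 57: fwd; pos0(id35) recv 43: fwd
Round 3: pos7(id15) recv 82: fwd; pos0(id35) recv 57: fwd; pos1(id54) recv 43: drop
Round 4: pos0(id35) recv 82: fwd; pos1(id54) recv 57: fwd
Round 5: pos1(id54) recv 82: fwd; pos2(id75) recv 57: drop
Round 6: pos2(id75) recv 82: fwd
Round 7: pos3(id21) recv 82: fwd
Round 8: pos4(id82) recv 82: ELECTED

Answer: 21,75,82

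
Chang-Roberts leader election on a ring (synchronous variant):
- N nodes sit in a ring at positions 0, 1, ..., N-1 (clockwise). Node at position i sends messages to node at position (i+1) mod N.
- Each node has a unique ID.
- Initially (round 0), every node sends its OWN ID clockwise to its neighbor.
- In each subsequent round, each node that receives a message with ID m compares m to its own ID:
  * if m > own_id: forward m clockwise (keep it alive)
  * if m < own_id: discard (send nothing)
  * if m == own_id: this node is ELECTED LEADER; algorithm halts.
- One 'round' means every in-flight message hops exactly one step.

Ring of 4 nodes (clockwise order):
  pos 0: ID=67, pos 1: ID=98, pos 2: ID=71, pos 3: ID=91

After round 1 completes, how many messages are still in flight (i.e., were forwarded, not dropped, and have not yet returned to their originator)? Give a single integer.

Answer: 2

Derivation:
Round 1: pos1(id98) recv 67: drop; pos2(id71) recv 98: fwd; pos3(id91) recv 71: drop; pos0(id67) recv 91: fwd
After round 1: 2 messages still in flight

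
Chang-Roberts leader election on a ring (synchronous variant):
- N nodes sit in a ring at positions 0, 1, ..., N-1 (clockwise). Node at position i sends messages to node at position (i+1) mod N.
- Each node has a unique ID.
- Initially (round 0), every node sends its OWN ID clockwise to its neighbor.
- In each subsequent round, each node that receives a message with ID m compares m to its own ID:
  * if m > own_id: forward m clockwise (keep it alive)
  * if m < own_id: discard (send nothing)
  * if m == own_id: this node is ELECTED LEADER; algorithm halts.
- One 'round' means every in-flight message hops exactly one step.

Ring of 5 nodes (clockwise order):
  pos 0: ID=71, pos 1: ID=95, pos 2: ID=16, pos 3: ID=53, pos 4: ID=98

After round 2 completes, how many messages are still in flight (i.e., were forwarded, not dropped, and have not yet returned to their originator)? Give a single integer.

Answer: 2

Derivation:
Round 1: pos1(id95) recv 71: drop; pos2(id16) recv 95: fwd; pos3(id53) recv 16: drop; pos4(id98) recv 53: drop; pos0(id71) recv 98: fwd
Round 2: pos3(id53) recv 95: fwd; pos1(id95) recv 98: fwd
After round 2: 2 messages still in flight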